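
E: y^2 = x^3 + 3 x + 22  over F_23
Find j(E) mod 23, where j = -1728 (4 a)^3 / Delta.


Delta = -16(4 a^3 + 27 b^2) mod 23 = 2
-1728 * (4 a)^3 = -1728 * (4*3)^3 mod 23 = 14
j = 14 * 2^(-1) mod 23 = 7

j = 7 (mod 23)


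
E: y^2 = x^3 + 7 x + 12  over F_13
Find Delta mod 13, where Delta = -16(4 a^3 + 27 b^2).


4 a^3 + 27 b^2 = 4*7^3 + 27*12^2 = 1372 + 3888 = 5260
Delta = -16 * (5260) = -84160
Delta mod 13 = 2

Delta = 2 (mod 13)


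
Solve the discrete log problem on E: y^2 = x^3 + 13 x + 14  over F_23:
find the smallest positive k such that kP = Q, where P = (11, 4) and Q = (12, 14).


Enumerate multiples of P until we hit Q = (12, 14):
  1P = (11, 4)
  2P = (2, 5)
  3P = (12, 14)
Match found at i = 3.

k = 3


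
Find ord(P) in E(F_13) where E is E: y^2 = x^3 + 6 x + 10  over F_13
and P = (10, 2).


Compute successive multiples of P until we hit O:
  1P = (10, 2)
  2P = (5, 10)
  3P = (12, 9)
  4P = (0, 7)
  5P = (0, 6)
  6P = (12, 4)
  7P = (5, 3)
  8P = (10, 11)
  ... (continuing to 9P)
  9P = O

ord(P) = 9


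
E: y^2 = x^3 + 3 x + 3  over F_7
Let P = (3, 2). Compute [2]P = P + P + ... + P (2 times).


k = 2 = 10_2 (binary, LSB first: 01)
Double-and-add from P = (3, 2):
  bit 0 = 0: acc unchanged = O
  bit 1 = 1: acc = O + (3, 5) = (3, 5)

2P = (3, 5)


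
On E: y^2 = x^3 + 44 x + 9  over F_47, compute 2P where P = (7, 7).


Doubling: s = (3 x1^2 + a) / (2 y1)
s = (3*7^2 + 44) / (2*7) mod 47 = 17
x3 = s^2 - 2 x1 mod 47 = 17^2 - 2*7 = 40
y3 = s (x1 - x3) - y1 mod 47 = 17 * (7 - 40) - 7 = 43

2P = (40, 43)


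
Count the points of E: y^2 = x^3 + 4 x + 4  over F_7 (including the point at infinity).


For each x in F_7, count y with y^2 = x^3 + 4 x + 4 mod 7:
  x = 0: RHS = 4, y in [2, 5]  -> 2 point(s)
  x = 1: RHS = 2, y in [3, 4]  -> 2 point(s)
  x = 3: RHS = 1, y in [1, 6]  -> 2 point(s)
  x = 4: RHS = 0, y in [0]  -> 1 point(s)
  x = 5: RHS = 2, y in [3, 4]  -> 2 point(s)
Affine points: 9. Add the point at infinity: total = 10.

#E(F_7) = 10


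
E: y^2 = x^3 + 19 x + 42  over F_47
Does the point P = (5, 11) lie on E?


Check whether y^2 = x^3 + 19 x + 42 (mod 47) for (x, y) = (5, 11).
LHS: y^2 = 11^2 mod 47 = 27
RHS: x^3 + 19 x + 42 = 5^3 + 19*5 + 42 mod 47 = 27
LHS = RHS

Yes, on the curve


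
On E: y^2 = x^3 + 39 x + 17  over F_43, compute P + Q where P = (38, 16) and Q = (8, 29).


P != Q, so use the chord formula.
s = (y2 - y1) / (x2 - x1) = (13) / (13) mod 43 = 1
x3 = s^2 - x1 - x2 mod 43 = 1^2 - 38 - 8 = 41
y3 = s (x1 - x3) - y1 mod 43 = 1 * (38 - 41) - 16 = 24

P + Q = (41, 24)


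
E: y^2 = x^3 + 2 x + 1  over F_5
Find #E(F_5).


For each x in F_5, count y with y^2 = x^3 + 2 x + 1 mod 5:
  x = 0: RHS = 1, y in [1, 4]  -> 2 point(s)
  x = 1: RHS = 4, y in [2, 3]  -> 2 point(s)
  x = 3: RHS = 4, y in [2, 3]  -> 2 point(s)
Affine points: 6. Add the point at infinity: total = 7.

#E(F_5) = 7


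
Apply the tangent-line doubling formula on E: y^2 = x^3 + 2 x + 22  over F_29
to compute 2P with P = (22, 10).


Doubling: s = (3 x1^2 + a) / (2 y1)
s = (3*22^2 + 2) / (2*10) mod 29 = 6
x3 = s^2 - 2 x1 mod 29 = 6^2 - 2*22 = 21
y3 = s (x1 - x3) - y1 mod 29 = 6 * (22 - 21) - 10 = 25

2P = (21, 25)


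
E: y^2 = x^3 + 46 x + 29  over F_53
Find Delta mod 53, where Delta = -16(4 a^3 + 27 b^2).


4 a^3 + 27 b^2 = 4*46^3 + 27*29^2 = 389344 + 22707 = 412051
Delta = -16 * (412051) = -6592816
Delta mod 53 = 13

Delta = 13 (mod 53)


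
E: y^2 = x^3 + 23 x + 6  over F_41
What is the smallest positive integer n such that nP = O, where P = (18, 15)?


Compute successive multiples of P until we hit O:
  1P = (18, 15)
  2P = (6, 14)
  3P = (19, 2)
  4P = (9, 32)
  5P = (12, 1)
  6P = (21, 19)
  7P = (22, 7)
  8P = (5, 0)
  ... (continuing to 16P)
  16P = O

ord(P) = 16


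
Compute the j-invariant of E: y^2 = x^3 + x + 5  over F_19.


Delta = -16(4 a^3 + 27 b^2) mod 19 = 4
-1728 * (4 a)^3 = -1728 * (4*1)^3 mod 19 = 7
j = 7 * 4^(-1) mod 19 = 16

j = 16 (mod 19)


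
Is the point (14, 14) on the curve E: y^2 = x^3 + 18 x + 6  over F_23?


Check whether y^2 = x^3 + 18 x + 6 (mod 23) for (x, y) = (14, 14).
LHS: y^2 = 14^2 mod 23 = 12
RHS: x^3 + 18 x + 6 = 14^3 + 18*14 + 6 mod 23 = 12
LHS = RHS

Yes, on the curve


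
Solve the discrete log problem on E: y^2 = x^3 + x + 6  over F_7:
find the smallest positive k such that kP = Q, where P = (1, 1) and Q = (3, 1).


Enumerate multiples of P until we hit Q = (3, 1):
  1P = (1, 1)
  2P = (2, 4)
  3P = (6, 5)
  4P = (4, 5)
  5P = (3, 1)
Match found at i = 5.

k = 5


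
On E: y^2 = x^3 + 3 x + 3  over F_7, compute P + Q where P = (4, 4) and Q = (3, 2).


P != Q, so use the chord formula.
s = (y2 - y1) / (x2 - x1) = (5) / (6) mod 7 = 2
x3 = s^2 - x1 - x2 mod 7 = 2^2 - 4 - 3 = 4
y3 = s (x1 - x3) - y1 mod 7 = 2 * (4 - 4) - 4 = 3

P + Q = (4, 3)


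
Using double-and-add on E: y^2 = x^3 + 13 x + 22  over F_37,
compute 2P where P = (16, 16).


k = 2 = 10_2 (binary, LSB first: 01)
Double-and-add from P = (16, 16):
  bit 0 = 0: acc unchanged = O
  bit 1 = 1: acc = O + (16, 21) = (16, 21)

2P = (16, 21)


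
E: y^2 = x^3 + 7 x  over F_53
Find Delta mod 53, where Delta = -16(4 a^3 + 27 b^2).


4 a^3 + 27 b^2 = 4*7^3 + 27*0^2 = 1372 + 0 = 1372
Delta = -16 * (1372) = -21952
Delta mod 53 = 43

Delta = 43 (mod 53)


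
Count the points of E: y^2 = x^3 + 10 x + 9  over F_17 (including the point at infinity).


For each x in F_17, count y with y^2 = x^3 + 10 x + 9 mod 17:
  x = 0: RHS = 9, y in [3, 14]  -> 2 point(s)
  x = 3: RHS = 15, y in [7, 10]  -> 2 point(s)
  x = 6: RHS = 13, y in [8, 9]  -> 2 point(s)
  x = 10: RHS = 4, y in [2, 15]  -> 2 point(s)
  x = 12: RHS = 4, y in [2, 15]  -> 2 point(s)
  x = 15: RHS = 15, y in [7, 10]  -> 2 point(s)
  x = 16: RHS = 15, y in [7, 10]  -> 2 point(s)
Affine points: 14. Add the point at infinity: total = 15.

#E(F_17) = 15


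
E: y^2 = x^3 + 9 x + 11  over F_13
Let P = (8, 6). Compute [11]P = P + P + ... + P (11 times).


k = 11 = 1011_2 (binary, LSB first: 1101)
Double-and-add from P = (8, 6):
  bit 0 = 1: acc = O + (8, 6) = (8, 6)
  bit 1 = 1: acc = (8, 6) + (7, 1) = (10, 10)
  bit 2 = 0: acc unchanged = (10, 10)
  bit 3 = 1: acc = (10, 10) + (12, 1) = (8, 7)

11P = (8, 7)


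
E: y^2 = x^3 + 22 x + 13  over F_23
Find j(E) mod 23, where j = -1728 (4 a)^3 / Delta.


Delta = -16(4 a^3 + 27 b^2) mod 23 = 12
-1728 * (4 a)^3 = -1728 * (4*22)^3 mod 23 = 8
j = 8 * 12^(-1) mod 23 = 16

j = 16 (mod 23)


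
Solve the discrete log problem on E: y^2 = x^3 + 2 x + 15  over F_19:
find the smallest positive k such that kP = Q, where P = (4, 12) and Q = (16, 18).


Enumerate multiples of P until we hit Q = (16, 18):
  1P = (4, 12)
  2P = (16, 1)
  3P = (10, 3)
  4P = (12, 0)
  5P = (10, 16)
  6P = (16, 18)
Match found at i = 6.

k = 6


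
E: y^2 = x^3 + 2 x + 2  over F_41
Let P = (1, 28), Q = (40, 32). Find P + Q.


P != Q, so use the chord formula.
s = (y2 - y1) / (x2 - x1) = (4) / (39) mod 41 = 39
x3 = s^2 - x1 - x2 mod 41 = 39^2 - 1 - 40 = 4
y3 = s (x1 - x3) - y1 mod 41 = 39 * (1 - 4) - 28 = 19

P + Q = (4, 19)


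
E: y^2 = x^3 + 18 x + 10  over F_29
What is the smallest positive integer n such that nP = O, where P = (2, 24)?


Compute successive multiples of P until we hit O:
  1P = (2, 24)
  2P = (5, 14)
  3P = (17, 26)
  4P = (26, 25)
  5P = (8, 12)
  6P = (23, 18)
  7P = (10, 28)
  8P = (10, 1)
  ... (continuing to 15P)
  15P = O

ord(P) = 15


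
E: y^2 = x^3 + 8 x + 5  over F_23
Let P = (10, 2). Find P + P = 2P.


Doubling: s = (3 x1^2 + a) / (2 y1)
s = (3*10^2 + 8) / (2*2) mod 23 = 8
x3 = s^2 - 2 x1 mod 23 = 8^2 - 2*10 = 21
y3 = s (x1 - x3) - y1 mod 23 = 8 * (10 - 21) - 2 = 2

2P = (21, 2)


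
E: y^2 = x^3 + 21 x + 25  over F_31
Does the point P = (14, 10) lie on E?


Check whether y^2 = x^3 + 21 x + 25 (mod 31) for (x, y) = (14, 10).
LHS: y^2 = 10^2 mod 31 = 7
RHS: x^3 + 21 x + 25 = 14^3 + 21*14 + 25 mod 31 = 25
LHS != RHS

No, not on the curve


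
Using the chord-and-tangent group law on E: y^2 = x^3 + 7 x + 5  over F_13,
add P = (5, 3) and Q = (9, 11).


P != Q, so use the chord formula.
s = (y2 - y1) / (x2 - x1) = (8) / (4) mod 13 = 2
x3 = s^2 - x1 - x2 mod 13 = 2^2 - 5 - 9 = 3
y3 = s (x1 - x3) - y1 mod 13 = 2 * (5 - 3) - 3 = 1

P + Q = (3, 1)


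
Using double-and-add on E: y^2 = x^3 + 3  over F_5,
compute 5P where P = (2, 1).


k = 5 = 101_2 (binary, LSB first: 101)
Double-and-add from P = (2, 1):
  bit 0 = 1: acc = O + (2, 1) = (2, 1)
  bit 1 = 0: acc unchanged = (2, 1)
  bit 2 = 1: acc = (2, 1) + (2, 1) = (2, 4)

5P = (2, 4)


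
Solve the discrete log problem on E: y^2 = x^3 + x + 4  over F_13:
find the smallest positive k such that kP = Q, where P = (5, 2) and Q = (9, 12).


Enumerate multiples of P until we hit Q = (9, 12):
  1P = (5, 2)
  2P = (0, 2)
  3P = (8, 11)
  4P = (9, 12)
Match found at i = 4.

k = 4


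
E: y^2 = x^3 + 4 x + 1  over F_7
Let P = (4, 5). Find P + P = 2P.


Doubling: s = (3 x1^2 + a) / (2 y1)
s = (3*4^2 + 4) / (2*5) mod 7 = 1
x3 = s^2 - 2 x1 mod 7 = 1^2 - 2*4 = 0
y3 = s (x1 - x3) - y1 mod 7 = 1 * (4 - 0) - 5 = 6

2P = (0, 6)


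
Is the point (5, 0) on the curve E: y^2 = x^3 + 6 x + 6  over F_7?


Check whether y^2 = x^3 + 6 x + 6 (mod 7) for (x, y) = (5, 0).
LHS: y^2 = 0^2 mod 7 = 0
RHS: x^3 + 6 x + 6 = 5^3 + 6*5 + 6 mod 7 = 0
LHS = RHS

Yes, on the curve


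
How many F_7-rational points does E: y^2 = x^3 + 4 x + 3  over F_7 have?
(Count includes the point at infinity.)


For each x in F_7, count y with y^2 = x^3 + 4 x + 3 mod 7:
  x = 1: RHS = 1, y in [1, 6]  -> 2 point(s)
  x = 3: RHS = 0, y in [0]  -> 1 point(s)
  x = 5: RHS = 1, y in [1, 6]  -> 2 point(s)
Affine points: 5. Add the point at infinity: total = 6.

#E(F_7) = 6


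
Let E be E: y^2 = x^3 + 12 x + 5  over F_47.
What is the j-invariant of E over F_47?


Delta = -16(4 a^3 + 27 b^2) mod 47 = 9
-1728 * (4 a)^3 = -1728 * (4*12)^3 mod 47 = 11
j = 11 * 9^(-1) mod 47 = 43

j = 43 (mod 47)


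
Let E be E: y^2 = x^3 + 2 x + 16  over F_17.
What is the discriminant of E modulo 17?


4 a^3 + 27 b^2 = 4*2^3 + 27*16^2 = 32 + 6912 = 6944
Delta = -16 * (6944) = -111104
Delta mod 17 = 8

Delta = 8 (mod 17)


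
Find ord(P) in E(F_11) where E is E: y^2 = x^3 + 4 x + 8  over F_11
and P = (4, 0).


Compute successive multiples of P until we hit O:
  1P = (4, 0)
  2P = O

ord(P) = 2


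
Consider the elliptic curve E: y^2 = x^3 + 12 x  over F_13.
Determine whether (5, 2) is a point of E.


Check whether y^2 = x^3 + 12 x + 0 (mod 13) for (x, y) = (5, 2).
LHS: y^2 = 2^2 mod 13 = 4
RHS: x^3 + 12 x + 0 = 5^3 + 12*5 + 0 mod 13 = 3
LHS != RHS

No, not on the curve


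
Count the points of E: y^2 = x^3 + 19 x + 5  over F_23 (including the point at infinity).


For each x in F_23, count y with y^2 = x^3 + 19 x + 5 mod 23:
  x = 1: RHS = 2, y in [5, 18]  -> 2 point(s)
  x = 5: RHS = 18, y in [8, 15]  -> 2 point(s)
  x = 6: RHS = 13, y in [6, 17]  -> 2 point(s)
  x = 8: RHS = 2, y in [5, 18]  -> 2 point(s)
  x = 9: RHS = 8, y in [10, 13]  -> 2 point(s)
  x = 11: RHS = 4, y in [2, 21]  -> 2 point(s)
  x = 12: RHS = 6, y in [11, 12]  -> 2 point(s)
  x = 14: RHS = 2, y in [5, 18]  -> 2 point(s)
  x = 15: RHS = 8, y in [10, 13]  -> 2 point(s)
  x = 16: RHS = 12, y in [9, 14]  -> 2 point(s)
  x = 19: RHS = 3, y in [7, 16]  -> 2 point(s)
  x = 20: RHS = 13, y in [6, 17]  -> 2 point(s)
  x = 22: RHS = 8, y in [10, 13]  -> 2 point(s)
Affine points: 26. Add the point at infinity: total = 27.

#E(F_23) = 27


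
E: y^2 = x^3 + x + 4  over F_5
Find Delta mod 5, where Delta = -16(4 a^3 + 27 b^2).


4 a^3 + 27 b^2 = 4*1^3 + 27*4^2 = 4 + 432 = 436
Delta = -16 * (436) = -6976
Delta mod 5 = 4

Delta = 4 (mod 5)


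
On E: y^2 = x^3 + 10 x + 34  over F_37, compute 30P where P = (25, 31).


k = 30 = 11110_2 (binary, LSB first: 01111)
Double-and-add from P = (25, 31):
  bit 0 = 0: acc unchanged = O
  bit 1 = 1: acc = O + (23, 31) = (23, 31)
  bit 2 = 1: acc = (23, 31) + (19, 4) = (29, 21)
  bit 3 = 1: acc = (29, 21) + (33, 35) = (15, 28)
  bit 4 = 1: acc = (15, 28) + (24, 1) = (7, 22)

30P = (7, 22)


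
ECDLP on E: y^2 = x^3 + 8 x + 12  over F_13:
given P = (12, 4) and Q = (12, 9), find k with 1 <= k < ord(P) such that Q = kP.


Enumerate multiples of P until we hit Q = (12, 9):
  1P = (12, 4)
  2P = (11, 12)
  3P = (2, 7)
  4P = (0, 8)
  5P = (4, 2)
  6P = (6, 4)
  7P = (8, 9)
  8P = (10, 0)
  9P = (8, 4)
  10P = (6, 9)
  11P = (4, 11)
  12P = (0, 5)
  13P = (2, 6)
  14P = (11, 1)
  15P = (12, 9)
Match found at i = 15.

k = 15


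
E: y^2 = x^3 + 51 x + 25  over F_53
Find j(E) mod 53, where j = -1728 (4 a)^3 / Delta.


Delta = -16(4 a^3 + 27 b^2) mod 53 = 17
-1728 * (4 a)^3 = -1728 * (4*51)^3 mod 53 = 7
j = 7 * 17^(-1) mod 53 = 16

j = 16 (mod 53)


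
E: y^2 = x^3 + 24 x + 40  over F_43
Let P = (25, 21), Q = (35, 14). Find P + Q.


P != Q, so use the chord formula.
s = (y2 - y1) / (x2 - x1) = (36) / (10) mod 43 = 38
x3 = s^2 - x1 - x2 mod 43 = 38^2 - 25 - 35 = 8
y3 = s (x1 - x3) - y1 mod 43 = 38 * (25 - 8) - 21 = 23

P + Q = (8, 23)


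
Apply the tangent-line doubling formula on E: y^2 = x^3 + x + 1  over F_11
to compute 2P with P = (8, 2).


Doubling: s = (3 x1^2 + a) / (2 y1)
s = (3*8^2 + 1) / (2*2) mod 11 = 7
x3 = s^2 - 2 x1 mod 11 = 7^2 - 2*8 = 0
y3 = s (x1 - x3) - y1 mod 11 = 7 * (8 - 0) - 2 = 10

2P = (0, 10)


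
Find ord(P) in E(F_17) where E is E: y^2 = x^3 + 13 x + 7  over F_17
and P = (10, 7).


Compute successive multiples of P until we hit O:
  1P = (10, 7)
  2P = (10, 10)
  3P = O

ord(P) = 3


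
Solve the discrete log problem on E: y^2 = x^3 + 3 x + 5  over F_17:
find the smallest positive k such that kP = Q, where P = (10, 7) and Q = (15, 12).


Enumerate multiples of P until we hit Q = (15, 12):
  1P = (10, 7)
  2P = (15, 5)
  3P = (1, 3)
  4P = (2, 6)
  5P = (9, 8)
  6P = (16, 16)
  7P = (6, 16)
  8P = (5, 3)
  9P = (4, 8)
  10P = (12, 16)
  11P = (11, 14)
  12P = (11, 3)
  13P = (12, 1)
  14P = (4, 9)
  15P = (5, 14)
  16P = (6, 1)
  17P = (16, 1)
  18P = (9, 9)
  19P = (2, 11)
  20P = (1, 14)
  21P = (15, 12)
Match found at i = 21.

k = 21


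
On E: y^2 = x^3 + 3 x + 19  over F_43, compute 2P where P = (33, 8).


Doubling: s = (3 x1^2 + a) / (2 y1)
s = (3*33^2 + 3) / (2*8) mod 43 = 27
x3 = s^2 - 2 x1 mod 43 = 27^2 - 2*33 = 18
y3 = s (x1 - x3) - y1 mod 43 = 27 * (33 - 18) - 8 = 10

2P = (18, 10)


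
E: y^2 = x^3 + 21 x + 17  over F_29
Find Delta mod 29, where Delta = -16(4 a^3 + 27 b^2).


4 a^3 + 27 b^2 = 4*21^3 + 27*17^2 = 37044 + 7803 = 44847
Delta = -16 * (44847) = -717552
Delta mod 29 = 24

Delta = 24 (mod 29)


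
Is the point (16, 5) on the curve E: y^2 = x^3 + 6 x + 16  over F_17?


Check whether y^2 = x^3 + 6 x + 16 (mod 17) for (x, y) = (16, 5).
LHS: y^2 = 5^2 mod 17 = 8
RHS: x^3 + 6 x + 16 = 16^3 + 6*16 + 16 mod 17 = 9
LHS != RHS

No, not on the curve


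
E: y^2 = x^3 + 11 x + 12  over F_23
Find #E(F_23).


For each x in F_23, count y with y^2 = x^3 + 11 x + 12 mod 23:
  x = 0: RHS = 12, y in [9, 14]  -> 2 point(s)
  x = 1: RHS = 1, y in [1, 22]  -> 2 point(s)
  x = 3: RHS = 3, y in [7, 16]  -> 2 point(s)
  x = 5: RHS = 8, y in [10, 13]  -> 2 point(s)
  x = 6: RHS = 18, y in [8, 15]  -> 2 point(s)
  x = 7: RHS = 18, y in [8, 15]  -> 2 point(s)
  x = 9: RHS = 12, y in [9, 14]  -> 2 point(s)
  x = 10: RHS = 18, y in [8, 15]  -> 2 point(s)
  x = 12: RHS = 9, y in [3, 20]  -> 2 point(s)
  x = 13: RHS = 6, y in [11, 12]  -> 2 point(s)
  x = 14: RHS = 12, y in [9, 14]  -> 2 point(s)
  x = 16: RHS = 6, y in [11, 12]  -> 2 point(s)
  x = 17: RHS = 6, y in [11, 12]  -> 2 point(s)
  x = 18: RHS = 16, y in [4, 19]  -> 2 point(s)
  x = 22: RHS = 0, y in [0]  -> 1 point(s)
Affine points: 29. Add the point at infinity: total = 30.

#E(F_23) = 30


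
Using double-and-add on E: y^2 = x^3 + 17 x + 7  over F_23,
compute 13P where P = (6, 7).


k = 13 = 1101_2 (binary, LSB first: 1011)
Double-and-add from P = (6, 7):
  bit 0 = 1: acc = O + (6, 7) = (6, 7)
  bit 1 = 0: acc unchanged = (6, 7)
  bit 2 = 1: acc = (6, 7) + (19, 6) = (1, 5)
  bit 3 = 1: acc = (1, 5) + (3, 4) = (2, 7)

13P = (2, 7)


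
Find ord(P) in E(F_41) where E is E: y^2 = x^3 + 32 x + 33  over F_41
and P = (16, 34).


Compute successive multiples of P until we hit O:
  1P = (16, 34)
  2P = (1, 5)
  3P = (23, 29)
  4P = (0, 19)
  5P = (27, 30)
  6P = (31, 5)
  7P = (34, 9)
  8P = (9, 36)
  ... (continuing to 22P)
  22P = O

ord(P) = 22


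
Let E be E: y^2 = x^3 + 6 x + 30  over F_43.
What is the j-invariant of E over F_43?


Delta = -16(4 a^3 + 27 b^2) mod 43 = 28
-1728 * (4 a)^3 = -1728 * (4*6)^3 mod 43 = 4
j = 4 * 28^(-1) mod 43 = 37

j = 37 (mod 43)


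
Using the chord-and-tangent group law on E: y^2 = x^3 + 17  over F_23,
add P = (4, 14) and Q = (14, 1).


P != Q, so use the chord formula.
s = (y2 - y1) / (x2 - x1) = (10) / (10) mod 23 = 1
x3 = s^2 - x1 - x2 mod 23 = 1^2 - 4 - 14 = 6
y3 = s (x1 - x3) - y1 mod 23 = 1 * (4 - 6) - 14 = 7

P + Q = (6, 7)


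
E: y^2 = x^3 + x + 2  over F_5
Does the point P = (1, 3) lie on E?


Check whether y^2 = x^3 + 1 x + 2 (mod 5) for (x, y) = (1, 3).
LHS: y^2 = 3^2 mod 5 = 4
RHS: x^3 + 1 x + 2 = 1^3 + 1*1 + 2 mod 5 = 4
LHS = RHS

Yes, on the curve


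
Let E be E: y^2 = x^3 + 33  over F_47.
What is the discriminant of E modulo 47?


4 a^3 + 27 b^2 = 4*0^3 + 27*33^2 = 0 + 29403 = 29403
Delta = -16 * (29403) = -470448
Delta mod 47 = 22

Delta = 22 (mod 47)


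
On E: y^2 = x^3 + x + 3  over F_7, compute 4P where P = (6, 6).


k = 4 = 100_2 (binary, LSB first: 001)
Double-and-add from P = (6, 6):
  bit 0 = 0: acc unchanged = O
  bit 1 = 0: acc unchanged = O
  bit 2 = 1: acc = O + (6, 6) = (6, 6)

4P = (6, 6)


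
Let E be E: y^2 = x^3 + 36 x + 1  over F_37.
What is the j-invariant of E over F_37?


Delta = -16(4 a^3 + 27 b^2) mod 37 = 2
-1728 * (4 a)^3 = -1728 * (4*36)^3 mod 37 = 36
j = 36 * 2^(-1) mod 37 = 18

j = 18 (mod 37)


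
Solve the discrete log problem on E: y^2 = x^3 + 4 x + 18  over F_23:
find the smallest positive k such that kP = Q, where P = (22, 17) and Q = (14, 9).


Enumerate multiples of P until we hit Q = (14, 9):
  1P = (22, 17)
  2P = (14, 9)
Match found at i = 2.

k = 2


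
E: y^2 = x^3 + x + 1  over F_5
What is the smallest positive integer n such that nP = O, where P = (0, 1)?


Compute successive multiples of P until we hit O:
  1P = (0, 1)
  2P = (4, 2)
  3P = (2, 1)
  4P = (3, 4)
  5P = (3, 1)
  6P = (2, 4)
  7P = (4, 3)
  8P = (0, 4)
  ... (continuing to 9P)
  9P = O

ord(P) = 9


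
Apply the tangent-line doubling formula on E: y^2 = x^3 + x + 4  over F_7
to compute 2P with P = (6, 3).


Doubling: s = (3 x1^2 + a) / (2 y1)
s = (3*6^2 + 1) / (2*3) mod 7 = 3
x3 = s^2 - 2 x1 mod 7 = 3^2 - 2*6 = 4
y3 = s (x1 - x3) - y1 mod 7 = 3 * (6 - 4) - 3 = 3

2P = (4, 3)


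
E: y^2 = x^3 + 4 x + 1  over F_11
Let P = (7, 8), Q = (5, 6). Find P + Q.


P != Q, so use the chord formula.
s = (y2 - y1) / (x2 - x1) = (9) / (9) mod 11 = 1
x3 = s^2 - x1 - x2 mod 11 = 1^2 - 7 - 5 = 0
y3 = s (x1 - x3) - y1 mod 11 = 1 * (7 - 0) - 8 = 10

P + Q = (0, 10)


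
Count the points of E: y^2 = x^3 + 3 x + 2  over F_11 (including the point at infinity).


For each x in F_11, count y with y^2 = x^3 + 3 x + 2 mod 11:
  x = 2: RHS = 5, y in [4, 7]  -> 2 point(s)
  x = 3: RHS = 5, y in [4, 7]  -> 2 point(s)
  x = 4: RHS = 1, y in [1, 10]  -> 2 point(s)
  x = 6: RHS = 5, y in [4, 7]  -> 2 point(s)
  x = 7: RHS = 3, y in [5, 6]  -> 2 point(s)
  x = 10: RHS = 9, y in [3, 8]  -> 2 point(s)
Affine points: 12. Add the point at infinity: total = 13.

#E(F_11) = 13


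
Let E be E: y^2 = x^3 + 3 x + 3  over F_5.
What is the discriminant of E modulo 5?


4 a^3 + 27 b^2 = 4*3^3 + 27*3^2 = 108 + 243 = 351
Delta = -16 * (351) = -5616
Delta mod 5 = 4

Delta = 4 (mod 5)


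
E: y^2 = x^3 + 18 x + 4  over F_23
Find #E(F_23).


For each x in F_23, count y with y^2 = x^3 + 18 x + 4 mod 23:
  x = 0: RHS = 4, y in [2, 21]  -> 2 point(s)
  x = 1: RHS = 0, y in [0]  -> 1 point(s)
  x = 2: RHS = 2, y in [5, 18]  -> 2 point(s)
  x = 3: RHS = 16, y in [4, 19]  -> 2 point(s)
  x = 4: RHS = 2, y in [5, 18]  -> 2 point(s)
  x = 5: RHS = 12, y in [9, 14]  -> 2 point(s)
  x = 6: RHS = 6, y in [11, 12]  -> 2 point(s)
  x = 7: RHS = 13, y in [6, 17]  -> 2 point(s)
  x = 8: RHS = 16, y in [4, 19]  -> 2 point(s)
  x = 12: RHS = 16, y in [4, 19]  -> 2 point(s)
  x = 16: RHS = 18, y in [8, 15]  -> 2 point(s)
  x = 17: RHS = 2, y in [5, 18]  -> 2 point(s)
  x = 19: RHS = 6, y in [11, 12]  -> 2 point(s)
  x = 21: RHS = 6, y in [11, 12]  -> 2 point(s)
  x = 22: RHS = 8, y in [10, 13]  -> 2 point(s)
Affine points: 29. Add the point at infinity: total = 30.

#E(F_23) = 30


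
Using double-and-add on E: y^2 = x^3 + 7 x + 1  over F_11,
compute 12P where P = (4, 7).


k = 12 = 1100_2 (binary, LSB first: 0011)
Double-and-add from P = (4, 7):
  bit 0 = 0: acc unchanged = O
  bit 1 = 0: acc unchanged = O
  bit 2 = 1: acc = O + (10, 2) = (10, 2)
  bit 3 = 1: acc = (10, 2) + (0, 1) = (2, 1)

12P = (2, 1)


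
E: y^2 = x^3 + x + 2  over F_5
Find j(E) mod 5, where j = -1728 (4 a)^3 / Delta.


Delta = -16(4 a^3 + 27 b^2) mod 5 = 3
-1728 * (4 a)^3 = -1728 * (4*1)^3 mod 5 = 3
j = 3 * 3^(-1) mod 5 = 1

j = 1 (mod 5)


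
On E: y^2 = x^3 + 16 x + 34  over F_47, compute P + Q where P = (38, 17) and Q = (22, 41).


P != Q, so use the chord formula.
s = (y2 - y1) / (x2 - x1) = (24) / (31) mod 47 = 22
x3 = s^2 - x1 - x2 mod 47 = 22^2 - 38 - 22 = 1
y3 = s (x1 - x3) - y1 mod 47 = 22 * (38 - 1) - 17 = 45

P + Q = (1, 45)


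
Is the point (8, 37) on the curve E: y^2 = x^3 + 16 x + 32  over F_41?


Check whether y^2 = x^3 + 16 x + 32 (mod 41) for (x, y) = (8, 37).
LHS: y^2 = 37^2 mod 41 = 16
RHS: x^3 + 16 x + 32 = 8^3 + 16*8 + 32 mod 41 = 16
LHS = RHS

Yes, on the curve


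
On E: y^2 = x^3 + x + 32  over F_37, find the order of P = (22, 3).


Compute successive multiples of P until we hit O:
  1P = (22, 3)
  2P = (4, 27)
  3P = (21, 8)
  4P = (19, 19)
  5P = (8, 21)
  6P = (23, 30)
  7P = (18, 31)
  8P = (9, 17)
  ... (continuing to 38P)
  38P = O

ord(P) = 38


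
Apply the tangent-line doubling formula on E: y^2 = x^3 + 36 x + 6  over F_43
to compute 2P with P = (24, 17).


Doubling: s = (3 x1^2 + a) / (2 y1)
s = (3*24^2 + 36) / (2*17) mod 43 = 19
x3 = s^2 - 2 x1 mod 43 = 19^2 - 2*24 = 12
y3 = s (x1 - x3) - y1 mod 43 = 19 * (24 - 12) - 17 = 39

2P = (12, 39)


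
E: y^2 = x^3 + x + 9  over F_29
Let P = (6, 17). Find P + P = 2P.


Doubling: s = (3 x1^2 + a) / (2 y1)
s = (3*6^2 + 1) / (2*17) mod 29 = 16
x3 = s^2 - 2 x1 mod 29 = 16^2 - 2*6 = 12
y3 = s (x1 - x3) - y1 mod 29 = 16 * (6 - 12) - 17 = 3

2P = (12, 3)


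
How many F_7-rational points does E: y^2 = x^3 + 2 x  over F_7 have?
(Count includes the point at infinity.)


For each x in F_7, count y with y^2 = x^3 + 2 x + 0 mod 7:
  x = 0: RHS = 0, y in [0]  -> 1 point(s)
  x = 4: RHS = 2, y in [3, 4]  -> 2 point(s)
  x = 5: RHS = 2, y in [3, 4]  -> 2 point(s)
  x = 6: RHS = 4, y in [2, 5]  -> 2 point(s)
Affine points: 7. Add the point at infinity: total = 8.

#E(F_7) = 8


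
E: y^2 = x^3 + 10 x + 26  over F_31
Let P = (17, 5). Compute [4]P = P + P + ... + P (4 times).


k = 4 = 100_2 (binary, LSB first: 001)
Double-and-add from P = (17, 5):
  bit 0 = 0: acc unchanged = O
  bit 1 = 0: acc unchanged = O
  bit 2 = 1: acc = O + (7, 6) = (7, 6)

4P = (7, 6)


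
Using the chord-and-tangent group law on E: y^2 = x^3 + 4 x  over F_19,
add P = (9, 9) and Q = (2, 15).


P != Q, so use the chord formula.
s = (y2 - y1) / (x2 - x1) = (6) / (12) mod 19 = 10
x3 = s^2 - x1 - x2 mod 19 = 10^2 - 9 - 2 = 13
y3 = s (x1 - x3) - y1 mod 19 = 10 * (9 - 13) - 9 = 8

P + Q = (13, 8)


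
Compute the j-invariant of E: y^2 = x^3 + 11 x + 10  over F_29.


Delta = -16(4 a^3 + 27 b^2) mod 29 = 28
-1728 * (4 a)^3 = -1728 * (4*11)^3 mod 29 = 16
j = 16 * 28^(-1) mod 29 = 13

j = 13 (mod 29)


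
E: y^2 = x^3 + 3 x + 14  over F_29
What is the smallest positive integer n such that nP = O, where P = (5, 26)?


Compute successive multiples of P until we hit O:
  1P = (5, 26)
  2P = (14, 4)
  3P = (26, 6)
  4P = (26, 23)
  5P = (14, 25)
  6P = (5, 3)
  7P = O

ord(P) = 7


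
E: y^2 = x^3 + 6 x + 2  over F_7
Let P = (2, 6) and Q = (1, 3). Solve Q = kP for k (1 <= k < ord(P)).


Enumerate multiples of P until we hit Q = (1, 3):
  1P = (2, 6)
  2P = (0, 4)
  3P = (6, 4)
  4P = (1, 4)
  5P = (1, 3)
Match found at i = 5.

k = 5


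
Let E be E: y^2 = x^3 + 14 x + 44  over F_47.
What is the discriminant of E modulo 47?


4 a^3 + 27 b^2 = 4*14^3 + 27*44^2 = 10976 + 52272 = 63248
Delta = -16 * (63248) = -1011968
Delta mod 47 = 36

Delta = 36 (mod 47)


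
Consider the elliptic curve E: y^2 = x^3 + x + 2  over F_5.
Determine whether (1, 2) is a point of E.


Check whether y^2 = x^3 + 1 x + 2 (mod 5) for (x, y) = (1, 2).
LHS: y^2 = 2^2 mod 5 = 4
RHS: x^3 + 1 x + 2 = 1^3 + 1*1 + 2 mod 5 = 4
LHS = RHS

Yes, on the curve


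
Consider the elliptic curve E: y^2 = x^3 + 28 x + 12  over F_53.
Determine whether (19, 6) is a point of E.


Check whether y^2 = x^3 + 28 x + 12 (mod 53) for (x, y) = (19, 6).
LHS: y^2 = 6^2 mod 53 = 36
RHS: x^3 + 28 x + 12 = 19^3 + 28*19 + 12 mod 53 = 36
LHS = RHS

Yes, on the curve


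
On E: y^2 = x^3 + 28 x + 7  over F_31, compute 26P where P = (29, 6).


k = 26 = 11010_2 (binary, LSB first: 01011)
Double-and-add from P = (29, 6):
  bit 0 = 0: acc unchanged = O
  bit 1 = 1: acc = O + (22, 7) = (22, 7)
  bit 2 = 0: acc unchanged = (22, 7)
  bit 3 = 1: acc = (22, 7) + (15, 12) = (4, 20)
  bit 4 = 1: acc = (4, 20) + (10, 4) = (0, 21)

26P = (0, 21)


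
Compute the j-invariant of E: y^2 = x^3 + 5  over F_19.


Delta = -16(4 a^3 + 27 b^2) mod 19 = 11
-1728 * (4 a)^3 = -1728 * (4*0)^3 mod 19 = 0
j = 0 * 11^(-1) mod 19 = 0

j = 0 (mod 19)


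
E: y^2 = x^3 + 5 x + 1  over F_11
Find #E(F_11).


For each x in F_11, count y with y^2 = x^3 + 5 x + 1 mod 11:
  x = 0: RHS = 1, y in [1, 10]  -> 2 point(s)
  x = 6: RHS = 5, y in [4, 7]  -> 2 point(s)
  x = 7: RHS = 5, y in [4, 7]  -> 2 point(s)
  x = 8: RHS = 3, y in [5, 6]  -> 2 point(s)
  x = 9: RHS = 5, y in [4, 7]  -> 2 point(s)
Affine points: 10. Add the point at infinity: total = 11.

#E(F_11) = 11


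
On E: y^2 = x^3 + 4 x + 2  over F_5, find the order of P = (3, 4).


Compute successive multiples of P until we hit O:
  1P = (3, 4)
  2P = (3, 1)
  3P = O

ord(P) = 3


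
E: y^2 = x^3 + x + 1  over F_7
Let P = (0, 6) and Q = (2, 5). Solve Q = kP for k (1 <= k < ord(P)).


Enumerate multiples of P until we hit Q = (2, 5):
  1P = (0, 6)
  2P = (2, 2)
  3P = (2, 5)
Match found at i = 3.

k = 3


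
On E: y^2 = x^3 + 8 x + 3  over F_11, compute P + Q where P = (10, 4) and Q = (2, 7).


P != Q, so use the chord formula.
s = (y2 - y1) / (x2 - x1) = (3) / (3) mod 11 = 1
x3 = s^2 - x1 - x2 mod 11 = 1^2 - 10 - 2 = 0
y3 = s (x1 - x3) - y1 mod 11 = 1 * (10 - 0) - 4 = 6

P + Q = (0, 6)


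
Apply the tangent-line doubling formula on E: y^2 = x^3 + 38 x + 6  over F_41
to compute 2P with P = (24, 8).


Doubling: s = (3 x1^2 + a) / (2 y1)
s = (3*24^2 + 38) / (2*8) mod 41 = 13
x3 = s^2 - 2 x1 mod 41 = 13^2 - 2*24 = 39
y3 = s (x1 - x3) - y1 mod 41 = 13 * (24 - 39) - 8 = 2

2P = (39, 2)


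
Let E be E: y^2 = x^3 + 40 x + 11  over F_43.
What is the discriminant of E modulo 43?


4 a^3 + 27 b^2 = 4*40^3 + 27*11^2 = 256000 + 3267 = 259267
Delta = -16 * (259267) = -4148272
Delta mod 43 = 24

Delta = 24 (mod 43)


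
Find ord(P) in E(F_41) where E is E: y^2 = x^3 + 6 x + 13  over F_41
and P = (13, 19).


Compute successive multiples of P until we hit O:
  1P = (13, 19)
  2P = (23, 10)
  3P = (30, 25)
  4P = (16, 33)
  5P = (11, 4)
  6P = (22, 16)
  7P = (38, 3)
  8P = (32, 3)
  ... (continuing to 34P)
  34P = O

ord(P) = 34


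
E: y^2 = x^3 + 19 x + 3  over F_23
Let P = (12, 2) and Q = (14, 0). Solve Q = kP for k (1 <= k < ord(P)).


Enumerate multiples of P until we hit Q = (14, 0):
  1P = (12, 2)
  2P = (17, 15)
  3P = (21, 16)
  4P = (14, 0)
Match found at i = 4.

k = 4


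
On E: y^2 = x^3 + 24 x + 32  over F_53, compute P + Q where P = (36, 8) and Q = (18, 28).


P != Q, so use the chord formula.
s = (y2 - y1) / (x2 - x1) = (20) / (35) mod 53 = 46
x3 = s^2 - x1 - x2 mod 53 = 46^2 - 36 - 18 = 48
y3 = s (x1 - x3) - y1 mod 53 = 46 * (36 - 48) - 8 = 23

P + Q = (48, 23)


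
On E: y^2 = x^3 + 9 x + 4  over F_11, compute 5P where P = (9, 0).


k = 5 = 101_2 (binary, LSB first: 101)
Double-and-add from P = (9, 0):
  bit 0 = 1: acc = O + (9, 0) = (9, 0)
  bit 1 = 0: acc unchanged = (9, 0)
  bit 2 = 1: acc = (9, 0) + O = (9, 0)

5P = (9, 0)


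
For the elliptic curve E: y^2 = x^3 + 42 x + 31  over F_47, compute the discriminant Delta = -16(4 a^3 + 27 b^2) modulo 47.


4 a^3 + 27 b^2 = 4*42^3 + 27*31^2 = 296352 + 25947 = 322299
Delta = -16 * (322299) = -5156784
Delta mod 47 = 9

Delta = 9 (mod 47)


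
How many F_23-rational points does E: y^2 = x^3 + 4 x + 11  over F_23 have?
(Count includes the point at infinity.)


For each x in F_23, count y with y^2 = x^3 + 4 x + 11 mod 23:
  x = 1: RHS = 16, y in [4, 19]  -> 2 point(s)
  x = 2: RHS = 4, y in [2, 21]  -> 2 point(s)
  x = 3: RHS = 4, y in [2, 21]  -> 2 point(s)
  x = 5: RHS = 18, y in [8, 15]  -> 2 point(s)
  x = 8: RHS = 3, y in [7, 16]  -> 2 point(s)
  x = 10: RHS = 16, y in [4, 19]  -> 2 point(s)
  x = 11: RHS = 6, y in [11, 12]  -> 2 point(s)
  x = 12: RHS = 16, y in [4, 19]  -> 2 point(s)
  x = 13: RHS = 6, y in [11, 12]  -> 2 point(s)
  x = 16: RHS = 8, y in [10, 13]  -> 2 point(s)
  x = 17: RHS = 1, y in [1, 22]  -> 2 point(s)
  x = 18: RHS = 4, y in [2, 21]  -> 2 point(s)
  x = 19: RHS = 0, y in [0]  -> 1 point(s)
  x = 20: RHS = 18, y in [8, 15]  -> 2 point(s)
  x = 21: RHS = 18, y in [8, 15]  -> 2 point(s)
  x = 22: RHS = 6, y in [11, 12]  -> 2 point(s)
Affine points: 31. Add the point at infinity: total = 32.

#E(F_23) = 32


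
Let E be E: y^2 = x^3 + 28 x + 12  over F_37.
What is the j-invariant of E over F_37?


Delta = -16(4 a^3 + 27 b^2) mod 37 = 25
-1728 * (4 a)^3 = -1728 * (4*28)^3 mod 37 = 11
j = 11 * 25^(-1) mod 37 = 33

j = 33 (mod 37)


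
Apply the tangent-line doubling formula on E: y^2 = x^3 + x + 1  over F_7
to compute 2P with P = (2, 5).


Doubling: s = (3 x1^2 + a) / (2 y1)
s = (3*2^2 + 1) / (2*5) mod 7 = 2
x3 = s^2 - 2 x1 mod 7 = 2^2 - 2*2 = 0
y3 = s (x1 - x3) - y1 mod 7 = 2 * (2 - 0) - 5 = 6

2P = (0, 6)


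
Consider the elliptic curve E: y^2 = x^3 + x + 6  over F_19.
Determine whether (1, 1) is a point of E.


Check whether y^2 = x^3 + 1 x + 6 (mod 19) for (x, y) = (1, 1).
LHS: y^2 = 1^2 mod 19 = 1
RHS: x^3 + 1 x + 6 = 1^3 + 1*1 + 6 mod 19 = 8
LHS != RHS

No, not on the curve


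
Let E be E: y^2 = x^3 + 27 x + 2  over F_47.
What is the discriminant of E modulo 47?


4 a^3 + 27 b^2 = 4*27^3 + 27*2^2 = 78732 + 108 = 78840
Delta = -16 * (78840) = -1261440
Delta mod 47 = 40

Delta = 40 (mod 47)


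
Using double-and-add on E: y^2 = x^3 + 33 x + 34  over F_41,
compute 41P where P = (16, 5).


k = 41 = 101001_2 (binary, LSB first: 100101)
Double-and-add from P = (16, 5):
  bit 0 = 1: acc = O + (16, 5) = (16, 5)
  bit 1 = 0: acc unchanged = (16, 5)
  bit 2 = 0: acc unchanged = (16, 5)
  bit 3 = 1: acc = (16, 5) + (15, 38) = (33, 23)
  bit 4 = 0: acc unchanged = (33, 23)
  bit 5 = 1: acc = (33, 23) + (30, 12) = (37, 17)

41P = (37, 17)


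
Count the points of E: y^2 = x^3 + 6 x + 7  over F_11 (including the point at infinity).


For each x in F_11, count y with y^2 = x^3 + 6 x + 7 mod 11:
  x = 1: RHS = 3, y in [5, 6]  -> 2 point(s)
  x = 2: RHS = 5, y in [4, 7]  -> 2 point(s)
  x = 9: RHS = 9, y in [3, 8]  -> 2 point(s)
  x = 10: RHS = 0, y in [0]  -> 1 point(s)
Affine points: 7. Add the point at infinity: total = 8.

#E(F_11) = 8


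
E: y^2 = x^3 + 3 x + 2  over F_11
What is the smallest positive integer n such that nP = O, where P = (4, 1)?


Compute successive multiples of P until we hit O:
  1P = (4, 1)
  2P = (7, 5)
  3P = (3, 4)
  4P = (2, 4)
  5P = (10, 8)
  6P = (6, 4)
  7P = (6, 7)
  8P = (10, 3)
  ... (continuing to 13P)
  13P = O

ord(P) = 13


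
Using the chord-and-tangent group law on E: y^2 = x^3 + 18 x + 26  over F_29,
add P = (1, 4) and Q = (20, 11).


P != Q, so use the chord formula.
s = (y2 - y1) / (x2 - x1) = (7) / (19) mod 29 = 8
x3 = s^2 - x1 - x2 mod 29 = 8^2 - 1 - 20 = 14
y3 = s (x1 - x3) - y1 mod 29 = 8 * (1 - 14) - 4 = 8

P + Q = (14, 8)


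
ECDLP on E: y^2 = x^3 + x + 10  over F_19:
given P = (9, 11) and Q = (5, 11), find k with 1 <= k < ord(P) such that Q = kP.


Enumerate multiples of P until we hit Q = (5, 11):
  1P = (9, 11)
  2P = (2, 1)
  3P = (5, 11)
Match found at i = 3.

k = 3


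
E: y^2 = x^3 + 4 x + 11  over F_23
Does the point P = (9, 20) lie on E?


Check whether y^2 = x^3 + 4 x + 11 (mod 23) for (x, y) = (9, 20).
LHS: y^2 = 20^2 mod 23 = 9
RHS: x^3 + 4 x + 11 = 9^3 + 4*9 + 11 mod 23 = 17
LHS != RHS

No, not on the curve


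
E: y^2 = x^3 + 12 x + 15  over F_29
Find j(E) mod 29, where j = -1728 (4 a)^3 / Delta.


Delta = -16(4 a^3 + 27 b^2) mod 29 = 22
-1728 * (4 a)^3 = -1728 * (4*12)^3 mod 29 = 6
j = 6 * 22^(-1) mod 29 = 24

j = 24 (mod 29)


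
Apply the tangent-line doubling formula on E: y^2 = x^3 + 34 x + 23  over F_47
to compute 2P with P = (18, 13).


Doubling: s = (3 x1^2 + a) / (2 y1)
s = (3*18^2 + 34) / (2*13) mod 47 = 17
x3 = s^2 - 2 x1 mod 47 = 17^2 - 2*18 = 18
y3 = s (x1 - x3) - y1 mod 47 = 17 * (18 - 18) - 13 = 34

2P = (18, 34)


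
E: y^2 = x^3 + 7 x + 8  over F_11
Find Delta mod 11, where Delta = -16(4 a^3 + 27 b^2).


4 a^3 + 27 b^2 = 4*7^3 + 27*8^2 = 1372 + 1728 = 3100
Delta = -16 * (3100) = -49600
Delta mod 11 = 10

Delta = 10 (mod 11)


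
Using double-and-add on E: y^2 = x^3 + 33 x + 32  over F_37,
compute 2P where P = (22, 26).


k = 2 = 10_2 (binary, LSB first: 01)
Double-and-add from P = (22, 26):
  bit 0 = 0: acc unchanged = O
  bit 1 = 1: acc = O + (26, 22) = (26, 22)

2P = (26, 22)


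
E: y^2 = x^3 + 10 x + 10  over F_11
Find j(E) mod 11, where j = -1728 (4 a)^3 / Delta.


Delta = -16(4 a^3 + 27 b^2) mod 11 = 6
-1728 * (4 a)^3 = -1728 * (4*10)^3 mod 11 = 9
j = 9 * 6^(-1) mod 11 = 7

j = 7 (mod 11)


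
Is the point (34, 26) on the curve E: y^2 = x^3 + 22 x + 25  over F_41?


Check whether y^2 = x^3 + 22 x + 25 (mod 41) for (x, y) = (34, 26).
LHS: y^2 = 26^2 mod 41 = 20
RHS: x^3 + 22 x + 25 = 34^3 + 22*34 + 25 mod 41 = 20
LHS = RHS

Yes, on the curve


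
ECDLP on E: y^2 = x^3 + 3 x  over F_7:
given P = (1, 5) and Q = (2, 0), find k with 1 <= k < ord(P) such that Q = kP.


Enumerate multiples of P until we hit Q = (2, 0):
  1P = (1, 5)
  2P = (2, 0)
Match found at i = 2.

k = 2


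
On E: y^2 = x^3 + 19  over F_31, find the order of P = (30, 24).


Compute successive multiples of P until we hit O:
  1P = (30, 24)
  2P = (6, 24)
  3P = (26, 7)
  4P = (26, 24)
  5P = (6, 7)
  6P = (30, 7)
  7P = O

ord(P) = 7


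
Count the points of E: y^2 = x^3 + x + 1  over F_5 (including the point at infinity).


For each x in F_5, count y with y^2 = x^3 + 1 x + 1 mod 5:
  x = 0: RHS = 1, y in [1, 4]  -> 2 point(s)
  x = 2: RHS = 1, y in [1, 4]  -> 2 point(s)
  x = 3: RHS = 1, y in [1, 4]  -> 2 point(s)
  x = 4: RHS = 4, y in [2, 3]  -> 2 point(s)
Affine points: 8. Add the point at infinity: total = 9.

#E(F_5) = 9


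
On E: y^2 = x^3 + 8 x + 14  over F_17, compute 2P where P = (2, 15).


Doubling: s = (3 x1^2 + a) / (2 y1)
s = (3*2^2 + 8) / (2*15) mod 17 = 12
x3 = s^2 - 2 x1 mod 17 = 12^2 - 2*2 = 4
y3 = s (x1 - x3) - y1 mod 17 = 12 * (2 - 4) - 15 = 12

2P = (4, 12)


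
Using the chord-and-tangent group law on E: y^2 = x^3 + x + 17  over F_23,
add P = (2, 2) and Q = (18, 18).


P != Q, so use the chord formula.
s = (y2 - y1) / (x2 - x1) = (16) / (16) mod 23 = 1
x3 = s^2 - x1 - x2 mod 23 = 1^2 - 2 - 18 = 4
y3 = s (x1 - x3) - y1 mod 23 = 1 * (2 - 4) - 2 = 19

P + Q = (4, 19)


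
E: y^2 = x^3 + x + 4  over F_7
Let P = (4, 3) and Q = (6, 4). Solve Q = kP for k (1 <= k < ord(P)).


Enumerate multiples of P until we hit Q = (6, 4):
  1P = (4, 3)
  2P = (6, 4)
Match found at i = 2.

k = 2


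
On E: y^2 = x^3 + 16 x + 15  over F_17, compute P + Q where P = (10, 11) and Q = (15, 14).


P != Q, so use the chord formula.
s = (y2 - y1) / (x2 - x1) = (3) / (5) mod 17 = 4
x3 = s^2 - x1 - x2 mod 17 = 4^2 - 10 - 15 = 8
y3 = s (x1 - x3) - y1 mod 17 = 4 * (10 - 8) - 11 = 14

P + Q = (8, 14)


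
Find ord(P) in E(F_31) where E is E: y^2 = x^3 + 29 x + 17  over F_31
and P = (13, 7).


Compute successive multiples of P until we hit O:
  1P = (13, 7)
  2P = (10, 6)
  3P = (15, 13)
  4P = (12, 27)
  5P = (3, 10)
  6P = (3, 21)
  7P = (12, 4)
  8P = (15, 18)
  ... (continuing to 11P)
  11P = O

ord(P) = 11


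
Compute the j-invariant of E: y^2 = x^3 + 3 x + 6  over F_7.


Delta = -16(4 a^3 + 27 b^2) mod 7 = 3
-1728 * (4 a)^3 = -1728 * (4*3)^3 mod 7 = 6
j = 6 * 3^(-1) mod 7 = 2

j = 2 (mod 7)


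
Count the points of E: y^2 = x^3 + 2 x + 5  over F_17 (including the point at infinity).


For each x in F_17, count y with y^2 = x^3 + 2 x + 5 mod 17:
  x = 1: RHS = 8, y in [5, 12]  -> 2 point(s)
  x = 2: RHS = 0, y in [0]  -> 1 point(s)
  x = 3: RHS = 4, y in [2, 15]  -> 2 point(s)
  x = 4: RHS = 9, y in [3, 14]  -> 2 point(s)
  x = 5: RHS = 4, y in [2, 15]  -> 2 point(s)
  x = 9: RHS = 4, y in [2, 15]  -> 2 point(s)
  x = 11: RHS = 15, y in [7, 10]  -> 2 point(s)
  x = 13: RHS = 1, y in [1, 16]  -> 2 point(s)
  x = 16: RHS = 2, y in [6, 11]  -> 2 point(s)
Affine points: 17. Add the point at infinity: total = 18.

#E(F_17) = 18


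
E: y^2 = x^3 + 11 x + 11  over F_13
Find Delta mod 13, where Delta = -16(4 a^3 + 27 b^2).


4 a^3 + 27 b^2 = 4*11^3 + 27*11^2 = 5324 + 3267 = 8591
Delta = -16 * (8591) = -137456
Delta mod 13 = 6

Delta = 6 (mod 13)


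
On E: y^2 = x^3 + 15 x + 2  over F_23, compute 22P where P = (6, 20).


k = 22 = 10110_2 (binary, LSB first: 01101)
Double-and-add from P = (6, 20):
  bit 0 = 0: acc unchanged = O
  bit 1 = 1: acc = O + (0, 18) = (0, 18)
  bit 2 = 1: acc = (0, 18) + (8, 17) = (1, 8)
  bit 3 = 0: acc unchanged = (1, 8)
  bit 4 = 1: acc = (1, 8) + (13, 5) = (22, 3)

22P = (22, 3)


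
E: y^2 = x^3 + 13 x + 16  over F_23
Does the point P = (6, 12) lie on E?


Check whether y^2 = x^3 + 13 x + 16 (mod 23) for (x, y) = (6, 12).
LHS: y^2 = 12^2 mod 23 = 6
RHS: x^3 + 13 x + 16 = 6^3 + 13*6 + 16 mod 23 = 11
LHS != RHS

No, not on the curve


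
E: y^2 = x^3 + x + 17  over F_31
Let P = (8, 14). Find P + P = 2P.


Doubling: s = (3 x1^2 + a) / (2 y1)
s = (3*8^2 + 1) / (2*14) mod 31 = 8
x3 = s^2 - 2 x1 mod 31 = 8^2 - 2*8 = 17
y3 = s (x1 - x3) - y1 mod 31 = 8 * (8 - 17) - 14 = 7

2P = (17, 7)


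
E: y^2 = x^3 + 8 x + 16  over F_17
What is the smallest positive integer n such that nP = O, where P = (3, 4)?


Compute successive multiples of P until we hit O:
  1P = (3, 4)
  2P = (15, 3)
  3P = (14, 4)
  4P = (0, 13)
  5P = (6, 5)
  6P = (10, 5)
  7P = (12, 2)
  8P = (1, 5)
  ... (continuing to 19P)
  19P = O

ord(P) = 19


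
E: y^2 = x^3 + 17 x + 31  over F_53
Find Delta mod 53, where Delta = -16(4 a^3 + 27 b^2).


4 a^3 + 27 b^2 = 4*17^3 + 27*31^2 = 19652 + 25947 = 45599
Delta = -16 * (45599) = -729584
Delta mod 53 = 14

Delta = 14 (mod 53)


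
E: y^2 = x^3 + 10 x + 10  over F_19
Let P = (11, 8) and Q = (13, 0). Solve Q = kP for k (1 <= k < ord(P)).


Enumerate multiples of P until we hit Q = (13, 0):
  1P = (11, 8)
  2P = (13, 0)
Match found at i = 2.

k = 2


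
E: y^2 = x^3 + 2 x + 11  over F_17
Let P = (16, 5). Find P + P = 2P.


Doubling: s = (3 x1^2 + a) / (2 y1)
s = (3*16^2 + 2) / (2*5) mod 17 = 9
x3 = s^2 - 2 x1 mod 17 = 9^2 - 2*16 = 15
y3 = s (x1 - x3) - y1 mod 17 = 9 * (16 - 15) - 5 = 4

2P = (15, 4)
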